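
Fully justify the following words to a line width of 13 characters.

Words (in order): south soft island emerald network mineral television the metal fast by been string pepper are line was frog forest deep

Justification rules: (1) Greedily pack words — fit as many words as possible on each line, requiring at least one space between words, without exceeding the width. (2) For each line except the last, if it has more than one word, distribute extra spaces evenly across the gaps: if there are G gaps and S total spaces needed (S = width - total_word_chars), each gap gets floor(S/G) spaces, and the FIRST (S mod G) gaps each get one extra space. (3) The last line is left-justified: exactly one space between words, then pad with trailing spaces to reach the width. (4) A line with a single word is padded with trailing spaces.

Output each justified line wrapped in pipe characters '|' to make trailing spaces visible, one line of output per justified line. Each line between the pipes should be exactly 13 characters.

Line 1: ['south', 'soft'] (min_width=10, slack=3)
Line 2: ['island'] (min_width=6, slack=7)
Line 3: ['emerald'] (min_width=7, slack=6)
Line 4: ['network'] (min_width=7, slack=6)
Line 5: ['mineral'] (min_width=7, slack=6)
Line 6: ['television'] (min_width=10, slack=3)
Line 7: ['the', 'metal'] (min_width=9, slack=4)
Line 8: ['fast', 'by', 'been'] (min_width=12, slack=1)
Line 9: ['string', 'pepper'] (min_width=13, slack=0)
Line 10: ['are', 'line', 'was'] (min_width=12, slack=1)
Line 11: ['frog', 'forest'] (min_width=11, slack=2)
Line 12: ['deep'] (min_width=4, slack=9)

Answer: |south    soft|
|island       |
|emerald      |
|network      |
|mineral      |
|television   |
|the     metal|
|fast  by been|
|string pepper|
|are  line was|
|frog   forest|
|deep         |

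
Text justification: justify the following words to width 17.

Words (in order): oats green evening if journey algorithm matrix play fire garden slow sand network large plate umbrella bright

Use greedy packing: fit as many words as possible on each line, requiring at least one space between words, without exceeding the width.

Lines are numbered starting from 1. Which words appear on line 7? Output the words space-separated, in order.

Line 1: ['oats', 'green'] (min_width=10, slack=7)
Line 2: ['evening', 'if'] (min_width=10, slack=7)
Line 3: ['journey', 'algorithm'] (min_width=17, slack=0)
Line 4: ['matrix', 'play', 'fire'] (min_width=16, slack=1)
Line 5: ['garden', 'slow', 'sand'] (min_width=16, slack=1)
Line 6: ['network', 'large'] (min_width=13, slack=4)
Line 7: ['plate', 'umbrella'] (min_width=14, slack=3)
Line 8: ['bright'] (min_width=6, slack=11)

Answer: plate umbrella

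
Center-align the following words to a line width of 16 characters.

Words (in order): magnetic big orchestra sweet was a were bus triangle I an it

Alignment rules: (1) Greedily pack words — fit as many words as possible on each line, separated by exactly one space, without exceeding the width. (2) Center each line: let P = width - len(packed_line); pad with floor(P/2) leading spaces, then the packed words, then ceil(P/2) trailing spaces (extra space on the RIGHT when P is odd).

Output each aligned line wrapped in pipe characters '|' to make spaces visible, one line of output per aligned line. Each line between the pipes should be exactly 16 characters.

Line 1: ['magnetic', 'big'] (min_width=12, slack=4)
Line 2: ['orchestra', 'sweet'] (min_width=15, slack=1)
Line 3: ['was', 'a', 'were', 'bus'] (min_width=14, slack=2)
Line 4: ['triangle', 'I', 'an', 'it'] (min_width=16, slack=0)

Answer: |  magnetic big  |
|orchestra sweet |
| was a were bus |
|triangle I an it|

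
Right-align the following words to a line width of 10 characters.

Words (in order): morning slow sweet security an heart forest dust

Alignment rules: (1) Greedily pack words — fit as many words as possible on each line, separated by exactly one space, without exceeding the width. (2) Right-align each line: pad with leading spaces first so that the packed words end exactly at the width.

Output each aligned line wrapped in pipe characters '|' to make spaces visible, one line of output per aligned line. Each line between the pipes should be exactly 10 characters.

Line 1: ['morning'] (min_width=7, slack=3)
Line 2: ['slow', 'sweet'] (min_width=10, slack=0)
Line 3: ['security'] (min_width=8, slack=2)
Line 4: ['an', 'heart'] (min_width=8, slack=2)
Line 5: ['forest'] (min_width=6, slack=4)
Line 6: ['dust'] (min_width=4, slack=6)

Answer: |   morning|
|slow sweet|
|  security|
|  an heart|
|    forest|
|      dust|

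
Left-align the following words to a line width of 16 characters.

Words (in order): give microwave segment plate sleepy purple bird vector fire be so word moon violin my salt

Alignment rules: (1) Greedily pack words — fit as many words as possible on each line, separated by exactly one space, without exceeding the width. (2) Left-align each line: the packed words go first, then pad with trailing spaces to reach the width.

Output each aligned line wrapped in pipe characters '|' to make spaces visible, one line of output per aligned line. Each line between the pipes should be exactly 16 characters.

Line 1: ['give', 'microwave'] (min_width=14, slack=2)
Line 2: ['segment', 'plate'] (min_width=13, slack=3)
Line 3: ['sleepy', 'purple'] (min_width=13, slack=3)
Line 4: ['bird', 'vector', 'fire'] (min_width=16, slack=0)
Line 5: ['be', 'so', 'word', 'moon'] (min_width=15, slack=1)
Line 6: ['violin', 'my', 'salt'] (min_width=14, slack=2)

Answer: |give microwave  |
|segment plate   |
|sleepy purple   |
|bird vector fire|
|be so word moon |
|violin my salt  |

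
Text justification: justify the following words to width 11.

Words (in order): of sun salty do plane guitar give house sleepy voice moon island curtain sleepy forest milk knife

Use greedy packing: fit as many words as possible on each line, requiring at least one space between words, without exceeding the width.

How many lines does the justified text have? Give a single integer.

Line 1: ['of', 'sun'] (min_width=6, slack=5)
Line 2: ['salty', 'do'] (min_width=8, slack=3)
Line 3: ['plane'] (min_width=5, slack=6)
Line 4: ['guitar', 'give'] (min_width=11, slack=0)
Line 5: ['house'] (min_width=5, slack=6)
Line 6: ['sleepy'] (min_width=6, slack=5)
Line 7: ['voice', 'moon'] (min_width=10, slack=1)
Line 8: ['island'] (min_width=6, slack=5)
Line 9: ['curtain'] (min_width=7, slack=4)
Line 10: ['sleepy'] (min_width=6, slack=5)
Line 11: ['forest', 'milk'] (min_width=11, slack=0)
Line 12: ['knife'] (min_width=5, slack=6)
Total lines: 12

Answer: 12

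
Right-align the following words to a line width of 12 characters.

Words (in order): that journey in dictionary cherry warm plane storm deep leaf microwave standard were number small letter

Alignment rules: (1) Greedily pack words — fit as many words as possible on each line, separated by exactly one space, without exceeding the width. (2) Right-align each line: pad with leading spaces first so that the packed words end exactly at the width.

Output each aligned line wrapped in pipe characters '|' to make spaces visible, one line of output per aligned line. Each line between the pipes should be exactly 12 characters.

Answer: |that journey|
|          in|
|  dictionary|
| cherry warm|
| plane storm|
|   deep leaf|
|   microwave|
|    standard|
| were number|
|small letter|

Derivation:
Line 1: ['that', 'journey'] (min_width=12, slack=0)
Line 2: ['in'] (min_width=2, slack=10)
Line 3: ['dictionary'] (min_width=10, slack=2)
Line 4: ['cherry', 'warm'] (min_width=11, slack=1)
Line 5: ['plane', 'storm'] (min_width=11, slack=1)
Line 6: ['deep', 'leaf'] (min_width=9, slack=3)
Line 7: ['microwave'] (min_width=9, slack=3)
Line 8: ['standard'] (min_width=8, slack=4)
Line 9: ['were', 'number'] (min_width=11, slack=1)
Line 10: ['small', 'letter'] (min_width=12, slack=0)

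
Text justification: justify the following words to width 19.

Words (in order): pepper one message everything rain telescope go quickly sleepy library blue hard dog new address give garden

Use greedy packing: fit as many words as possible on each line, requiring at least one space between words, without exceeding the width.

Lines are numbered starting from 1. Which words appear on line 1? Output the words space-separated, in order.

Line 1: ['pepper', 'one', 'message'] (min_width=18, slack=1)
Line 2: ['everything', 'rain'] (min_width=15, slack=4)
Line 3: ['telescope', 'go'] (min_width=12, slack=7)
Line 4: ['quickly', 'sleepy'] (min_width=14, slack=5)
Line 5: ['library', 'blue', 'hard'] (min_width=17, slack=2)
Line 6: ['dog', 'new', 'address'] (min_width=15, slack=4)
Line 7: ['give', 'garden'] (min_width=11, slack=8)

Answer: pepper one message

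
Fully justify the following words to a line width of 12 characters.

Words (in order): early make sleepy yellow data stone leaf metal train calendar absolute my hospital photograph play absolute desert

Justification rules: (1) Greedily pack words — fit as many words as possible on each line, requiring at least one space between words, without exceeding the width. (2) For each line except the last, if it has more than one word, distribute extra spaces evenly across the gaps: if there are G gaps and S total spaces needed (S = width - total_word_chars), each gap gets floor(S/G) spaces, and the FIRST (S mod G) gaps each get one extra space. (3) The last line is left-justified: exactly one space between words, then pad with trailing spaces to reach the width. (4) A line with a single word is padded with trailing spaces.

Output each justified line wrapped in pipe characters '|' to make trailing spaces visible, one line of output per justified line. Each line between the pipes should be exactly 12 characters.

Answer: |early   make|
|sleepy      |
|yellow  data|
|stone   leaf|
|metal  train|
|calendar    |
|absolute  my|
|hospital    |
|photograph  |
|play        |
|absolute    |
|desert      |

Derivation:
Line 1: ['early', 'make'] (min_width=10, slack=2)
Line 2: ['sleepy'] (min_width=6, slack=6)
Line 3: ['yellow', 'data'] (min_width=11, slack=1)
Line 4: ['stone', 'leaf'] (min_width=10, slack=2)
Line 5: ['metal', 'train'] (min_width=11, slack=1)
Line 6: ['calendar'] (min_width=8, slack=4)
Line 7: ['absolute', 'my'] (min_width=11, slack=1)
Line 8: ['hospital'] (min_width=8, slack=4)
Line 9: ['photograph'] (min_width=10, slack=2)
Line 10: ['play'] (min_width=4, slack=8)
Line 11: ['absolute'] (min_width=8, slack=4)
Line 12: ['desert'] (min_width=6, slack=6)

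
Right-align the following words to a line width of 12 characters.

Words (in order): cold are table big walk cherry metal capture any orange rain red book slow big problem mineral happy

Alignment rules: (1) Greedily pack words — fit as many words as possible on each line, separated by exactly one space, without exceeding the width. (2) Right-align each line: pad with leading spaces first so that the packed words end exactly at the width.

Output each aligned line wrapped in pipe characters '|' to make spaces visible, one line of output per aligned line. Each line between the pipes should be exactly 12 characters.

Line 1: ['cold', 'are'] (min_width=8, slack=4)
Line 2: ['table', 'big'] (min_width=9, slack=3)
Line 3: ['walk', 'cherry'] (min_width=11, slack=1)
Line 4: ['metal'] (min_width=5, slack=7)
Line 5: ['capture', 'any'] (min_width=11, slack=1)
Line 6: ['orange', 'rain'] (min_width=11, slack=1)
Line 7: ['red', 'book'] (min_width=8, slack=4)
Line 8: ['slow', 'big'] (min_width=8, slack=4)
Line 9: ['problem'] (min_width=7, slack=5)
Line 10: ['mineral'] (min_width=7, slack=5)
Line 11: ['happy'] (min_width=5, slack=7)

Answer: |    cold are|
|   table big|
| walk cherry|
|       metal|
| capture any|
| orange rain|
|    red book|
|    slow big|
|     problem|
|     mineral|
|       happy|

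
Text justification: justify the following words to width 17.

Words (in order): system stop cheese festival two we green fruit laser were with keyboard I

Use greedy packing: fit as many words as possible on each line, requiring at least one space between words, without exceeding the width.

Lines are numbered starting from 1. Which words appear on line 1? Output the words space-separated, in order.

Answer: system stop

Derivation:
Line 1: ['system', 'stop'] (min_width=11, slack=6)
Line 2: ['cheese', 'festival'] (min_width=15, slack=2)
Line 3: ['two', 'we', 'green'] (min_width=12, slack=5)
Line 4: ['fruit', 'laser', 'were'] (min_width=16, slack=1)
Line 5: ['with', 'keyboard', 'I'] (min_width=15, slack=2)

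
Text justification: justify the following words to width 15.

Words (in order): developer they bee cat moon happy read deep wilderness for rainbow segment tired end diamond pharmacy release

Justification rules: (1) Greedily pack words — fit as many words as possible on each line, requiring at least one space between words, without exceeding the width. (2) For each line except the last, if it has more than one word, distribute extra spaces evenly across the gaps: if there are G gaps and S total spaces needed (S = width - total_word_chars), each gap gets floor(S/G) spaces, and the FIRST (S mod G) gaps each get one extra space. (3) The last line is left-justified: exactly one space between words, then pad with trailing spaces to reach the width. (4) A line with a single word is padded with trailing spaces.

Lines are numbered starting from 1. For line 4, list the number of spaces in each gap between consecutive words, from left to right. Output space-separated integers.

Line 1: ['developer', 'they'] (min_width=14, slack=1)
Line 2: ['bee', 'cat', 'moon'] (min_width=12, slack=3)
Line 3: ['happy', 'read', 'deep'] (min_width=15, slack=0)
Line 4: ['wilderness', 'for'] (min_width=14, slack=1)
Line 5: ['rainbow', 'segment'] (min_width=15, slack=0)
Line 6: ['tired', 'end'] (min_width=9, slack=6)
Line 7: ['diamond'] (min_width=7, slack=8)
Line 8: ['pharmacy'] (min_width=8, slack=7)
Line 9: ['release'] (min_width=7, slack=8)

Answer: 2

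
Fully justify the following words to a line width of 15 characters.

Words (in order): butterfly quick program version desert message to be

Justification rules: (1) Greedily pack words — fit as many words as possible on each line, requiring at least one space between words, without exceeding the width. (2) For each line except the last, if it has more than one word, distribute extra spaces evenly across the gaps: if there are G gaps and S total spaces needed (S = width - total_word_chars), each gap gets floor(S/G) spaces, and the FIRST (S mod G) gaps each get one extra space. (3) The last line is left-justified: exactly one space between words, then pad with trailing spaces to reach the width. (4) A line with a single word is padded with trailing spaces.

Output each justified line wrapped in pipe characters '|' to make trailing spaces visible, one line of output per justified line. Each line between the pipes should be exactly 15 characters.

Line 1: ['butterfly', 'quick'] (min_width=15, slack=0)
Line 2: ['program', 'version'] (min_width=15, slack=0)
Line 3: ['desert', 'message'] (min_width=14, slack=1)
Line 4: ['to', 'be'] (min_width=5, slack=10)

Answer: |butterfly quick|
|program version|
|desert  message|
|to be          |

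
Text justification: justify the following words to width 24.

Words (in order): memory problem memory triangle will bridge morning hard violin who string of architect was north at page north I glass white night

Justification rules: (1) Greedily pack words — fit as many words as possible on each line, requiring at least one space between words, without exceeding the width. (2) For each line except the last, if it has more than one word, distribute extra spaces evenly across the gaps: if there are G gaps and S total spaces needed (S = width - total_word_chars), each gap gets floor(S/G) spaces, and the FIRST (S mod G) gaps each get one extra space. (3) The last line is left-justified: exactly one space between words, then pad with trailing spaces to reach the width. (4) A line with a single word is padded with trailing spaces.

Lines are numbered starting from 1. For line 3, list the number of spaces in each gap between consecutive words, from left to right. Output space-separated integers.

Answer: 2 1 1

Derivation:
Line 1: ['memory', 'problem', 'memory'] (min_width=21, slack=3)
Line 2: ['triangle', 'will', 'bridge'] (min_width=20, slack=4)
Line 3: ['morning', 'hard', 'violin', 'who'] (min_width=23, slack=1)
Line 4: ['string', 'of', 'architect', 'was'] (min_width=23, slack=1)
Line 5: ['north', 'at', 'page', 'north', 'I'] (min_width=21, slack=3)
Line 6: ['glass', 'white', 'night'] (min_width=17, slack=7)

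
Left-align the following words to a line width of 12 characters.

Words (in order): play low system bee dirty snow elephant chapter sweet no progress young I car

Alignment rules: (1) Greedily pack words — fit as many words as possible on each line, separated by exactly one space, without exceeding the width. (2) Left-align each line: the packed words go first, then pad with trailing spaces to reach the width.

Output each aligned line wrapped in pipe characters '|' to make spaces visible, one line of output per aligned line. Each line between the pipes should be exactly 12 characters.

Answer: |play low    |
|system bee  |
|dirty snow  |
|elephant    |
|chapter     |
|sweet no    |
|progress    |
|young I car |

Derivation:
Line 1: ['play', 'low'] (min_width=8, slack=4)
Line 2: ['system', 'bee'] (min_width=10, slack=2)
Line 3: ['dirty', 'snow'] (min_width=10, slack=2)
Line 4: ['elephant'] (min_width=8, slack=4)
Line 5: ['chapter'] (min_width=7, slack=5)
Line 6: ['sweet', 'no'] (min_width=8, slack=4)
Line 7: ['progress'] (min_width=8, slack=4)
Line 8: ['young', 'I', 'car'] (min_width=11, slack=1)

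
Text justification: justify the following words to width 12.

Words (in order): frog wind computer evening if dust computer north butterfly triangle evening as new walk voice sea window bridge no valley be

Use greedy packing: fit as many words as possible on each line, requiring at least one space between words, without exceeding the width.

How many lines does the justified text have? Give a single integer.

Answer: 14

Derivation:
Line 1: ['frog', 'wind'] (min_width=9, slack=3)
Line 2: ['computer'] (min_width=8, slack=4)
Line 3: ['evening', 'if'] (min_width=10, slack=2)
Line 4: ['dust'] (min_width=4, slack=8)
Line 5: ['computer'] (min_width=8, slack=4)
Line 6: ['north'] (min_width=5, slack=7)
Line 7: ['butterfly'] (min_width=9, slack=3)
Line 8: ['triangle'] (min_width=8, slack=4)
Line 9: ['evening', 'as'] (min_width=10, slack=2)
Line 10: ['new', 'walk'] (min_width=8, slack=4)
Line 11: ['voice', 'sea'] (min_width=9, slack=3)
Line 12: ['window'] (min_width=6, slack=6)
Line 13: ['bridge', 'no'] (min_width=9, slack=3)
Line 14: ['valley', 'be'] (min_width=9, slack=3)
Total lines: 14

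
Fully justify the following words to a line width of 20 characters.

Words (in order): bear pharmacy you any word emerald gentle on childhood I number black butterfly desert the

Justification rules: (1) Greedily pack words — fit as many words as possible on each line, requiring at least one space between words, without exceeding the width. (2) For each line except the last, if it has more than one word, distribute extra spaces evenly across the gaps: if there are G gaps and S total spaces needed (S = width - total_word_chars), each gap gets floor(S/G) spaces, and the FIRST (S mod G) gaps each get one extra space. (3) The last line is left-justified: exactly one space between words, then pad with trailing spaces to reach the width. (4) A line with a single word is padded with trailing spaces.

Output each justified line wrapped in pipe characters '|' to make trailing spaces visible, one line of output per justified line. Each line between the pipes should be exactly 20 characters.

Line 1: ['bear', 'pharmacy', 'you'] (min_width=17, slack=3)
Line 2: ['any', 'word', 'emerald'] (min_width=16, slack=4)
Line 3: ['gentle', 'on', 'childhood'] (min_width=19, slack=1)
Line 4: ['I', 'number', 'black'] (min_width=14, slack=6)
Line 5: ['butterfly', 'desert', 'the'] (min_width=20, slack=0)

Answer: |bear   pharmacy  you|
|any   word   emerald|
|gentle  on childhood|
|I    number    black|
|butterfly desert the|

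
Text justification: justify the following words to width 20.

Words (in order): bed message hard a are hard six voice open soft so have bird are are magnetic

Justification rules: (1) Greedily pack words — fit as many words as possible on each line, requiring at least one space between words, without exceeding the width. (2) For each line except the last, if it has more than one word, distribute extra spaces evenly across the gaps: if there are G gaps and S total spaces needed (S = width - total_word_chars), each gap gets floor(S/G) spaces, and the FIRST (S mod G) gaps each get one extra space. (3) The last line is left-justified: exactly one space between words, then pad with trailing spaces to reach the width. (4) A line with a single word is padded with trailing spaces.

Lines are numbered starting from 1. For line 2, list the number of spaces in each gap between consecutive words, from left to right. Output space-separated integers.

Line 1: ['bed', 'message', 'hard', 'a'] (min_width=18, slack=2)
Line 2: ['are', 'hard', 'six', 'voice'] (min_width=18, slack=2)
Line 3: ['open', 'soft', 'so', 'have'] (min_width=17, slack=3)
Line 4: ['bird', 'are', 'are'] (min_width=12, slack=8)
Line 5: ['magnetic'] (min_width=8, slack=12)

Answer: 2 2 1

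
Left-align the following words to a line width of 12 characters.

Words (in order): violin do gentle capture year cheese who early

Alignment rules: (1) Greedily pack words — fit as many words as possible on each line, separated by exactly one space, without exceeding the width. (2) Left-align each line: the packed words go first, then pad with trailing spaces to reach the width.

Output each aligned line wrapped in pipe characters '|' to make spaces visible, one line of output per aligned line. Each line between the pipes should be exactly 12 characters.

Line 1: ['violin', 'do'] (min_width=9, slack=3)
Line 2: ['gentle'] (min_width=6, slack=6)
Line 3: ['capture', 'year'] (min_width=12, slack=0)
Line 4: ['cheese', 'who'] (min_width=10, slack=2)
Line 5: ['early'] (min_width=5, slack=7)

Answer: |violin do   |
|gentle      |
|capture year|
|cheese who  |
|early       |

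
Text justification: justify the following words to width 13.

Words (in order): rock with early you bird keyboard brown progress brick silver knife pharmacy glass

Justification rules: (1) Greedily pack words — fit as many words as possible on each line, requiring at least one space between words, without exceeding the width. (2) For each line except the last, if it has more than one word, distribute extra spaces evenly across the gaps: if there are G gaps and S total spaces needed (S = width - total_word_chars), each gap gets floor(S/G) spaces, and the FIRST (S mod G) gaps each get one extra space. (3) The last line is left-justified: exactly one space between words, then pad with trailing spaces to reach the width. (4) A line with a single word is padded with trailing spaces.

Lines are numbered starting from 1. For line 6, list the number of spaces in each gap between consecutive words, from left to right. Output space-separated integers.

Answer: 2

Derivation:
Line 1: ['rock', 'with'] (min_width=9, slack=4)
Line 2: ['early', 'you'] (min_width=9, slack=4)
Line 3: ['bird', 'keyboard'] (min_width=13, slack=0)
Line 4: ['brown'] (min_width=5, slack=8)
Line 5: ['progress'] (min_width=8, slack=5)
Line 6: ['brick', 'silver'] (min_width=12, slack=1)
Line 7: ['knife'] (min_width=5, slack=8)
Line 8: ['pharmacy'] (min_width=8, slack=5)
Line 9: ['glass'] (min_width=5, slack=8)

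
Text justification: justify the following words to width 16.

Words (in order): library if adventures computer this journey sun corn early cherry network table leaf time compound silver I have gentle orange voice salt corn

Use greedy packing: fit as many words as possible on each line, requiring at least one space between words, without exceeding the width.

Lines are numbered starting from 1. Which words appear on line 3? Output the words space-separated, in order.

Answer: computer this

Derivation:
Line 1: ['library', 'if'] (min_width=10, slack=6)
Line 2: ['adventures'] (min_width=10, slack=6)
Line 3: ['computer', 'this'] (min_width=13, slack=3)
Line 4: ['journey', 'sun', 'corn'] (min_width=16, slack=0)
Line 5: ['early', 'cherry'] (min_width=12, slack=4)
Line 6: ['network', 'table'] (min_width=13, slack=3)
Line 7: ['leaf', 'time'] (min_width=9, slack=7)
Line 8: ['compound', 'silver'] (min_width=15, slack=1)
Line 9: ['I', 'have', 'gentle'] (min_width=13, slack=3)
Line 10: ['orange', 'voice'] (min_width=12, slack=4)
Line 11: ['salt', 'corn'] (min_width=9, slack=7)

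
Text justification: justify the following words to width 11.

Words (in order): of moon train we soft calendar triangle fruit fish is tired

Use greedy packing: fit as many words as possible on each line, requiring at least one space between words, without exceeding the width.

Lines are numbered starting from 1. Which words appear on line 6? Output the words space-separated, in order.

Answer: fruit fish

Derivation:
Line 1: ['of', 'moon'] (min_width=7, slack=4)
Line 2: ['train', 'we'] (min_width=8, slack=3)
Line 3: ['soft'] (min_width=4, slack=7)
Line 4: ['calendar'] (min_width=8, slack=3)
Line 5: ['triangle'] (min_width=8, slack=3)
Line 6: ['fruit', 'fish'] (min_width=10, slack=1)
Line 7: ['is', 'tired'] (min_width=8, slack=3)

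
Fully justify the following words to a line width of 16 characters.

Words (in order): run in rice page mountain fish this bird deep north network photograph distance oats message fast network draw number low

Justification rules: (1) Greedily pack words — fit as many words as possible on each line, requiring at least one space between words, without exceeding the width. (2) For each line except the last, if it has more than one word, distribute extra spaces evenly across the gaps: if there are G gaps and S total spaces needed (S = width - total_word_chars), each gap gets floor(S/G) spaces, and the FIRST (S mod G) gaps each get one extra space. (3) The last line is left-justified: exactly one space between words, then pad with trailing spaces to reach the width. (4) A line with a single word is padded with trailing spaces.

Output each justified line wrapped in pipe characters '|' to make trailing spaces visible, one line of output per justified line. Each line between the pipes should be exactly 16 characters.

Answer: |run in rice page|
|mountain    fish|
|this  bird  deep|
|north    network|
|photograph      |
|distance    oats|
|message     fast|
|network     draw|
|number low      |

Derivation:
Line 1: ['run', 'in', 'rice', 'page'] (min_width=16, slack=0)
Line 2: ['mountain', 'fish'] (min_width=13, slack=3)
Line 3: ['this', 'bird', 'deep'] (min_width=14, slack=2)
Line 4: ['north', 'network'] (min_width=13, slack=3)
Line 5: ['photograph'] (min_width=10, slack=6)
Line 6: ['distance', 'oats'] (min_width=13, slack=3)
Line 7: ['message', 'fast'] (min_width=12, slack=4)
Line 8: ['network', 'draw'] (min_width=12, slack=4)
Line 9: ['number', 'low'] (min_width=10, slack=6)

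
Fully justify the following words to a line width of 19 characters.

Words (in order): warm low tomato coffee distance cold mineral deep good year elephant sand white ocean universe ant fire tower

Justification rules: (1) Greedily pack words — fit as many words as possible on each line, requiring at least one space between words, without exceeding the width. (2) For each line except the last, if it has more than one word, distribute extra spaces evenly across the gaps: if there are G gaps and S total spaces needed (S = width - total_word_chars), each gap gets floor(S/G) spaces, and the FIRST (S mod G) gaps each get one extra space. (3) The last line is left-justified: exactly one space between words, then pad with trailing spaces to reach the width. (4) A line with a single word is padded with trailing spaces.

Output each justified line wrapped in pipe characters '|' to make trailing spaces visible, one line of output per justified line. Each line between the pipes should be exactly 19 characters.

Answer: |warm   low   tomato|
|coffee     distance|
|cold  mineral  deep|
|good  year elephant|
|sand   white  ocean|
|universe  ant  fire|
|tower              |

Derivation:
Line 1: ['warm', 'low', 'tomato'] (min_width=15, slack=4)
Line 2: ['coffee', 'distance'] (min_width=15, slack=4)
Line 3: ['cold', 'mineral', 'deep'] (min_width=17, slack=2)
Line 4: ['good', 'year', 'elephant'] (min_width=18, slack=1)
Line 5: ['sand', 'white', 'ocean'] (min_width=16, slack=3)
Line 6: ['universe', 'ant', 'fire'] (min_width=17, slack=2)
Line 7: ['tower'] (min_width=5, slack=14)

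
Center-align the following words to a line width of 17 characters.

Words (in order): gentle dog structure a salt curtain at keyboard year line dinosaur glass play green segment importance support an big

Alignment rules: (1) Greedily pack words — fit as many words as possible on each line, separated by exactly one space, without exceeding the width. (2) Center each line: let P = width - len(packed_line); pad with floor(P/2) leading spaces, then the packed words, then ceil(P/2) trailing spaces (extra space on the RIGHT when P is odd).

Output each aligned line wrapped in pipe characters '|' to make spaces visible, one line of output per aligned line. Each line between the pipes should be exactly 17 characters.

Answer: |   gentle dog    |
|structure a salt |
|   curtain at    |
|  keyboard year  |
|  line dinosaur  |
|glass play green |
|     segment     |
|   importance    |
| support an big  |

Derivation:
Line 1: ['gentle', 'dog'] (min_width=10, slack=7)
Line 2: ['structure', 'a', 'salt'] (min_width=16, slack=1)
Line 3: ['curtain', 'at'] (min_width=10, slack=7)
Line 4: ['keyboard', 'year'] (min_width=13, slack=4)
Line 5: ['line', 'dinosaur'] (min_width=13, slack=4)
Line 6: ['glass', 'play', 'green'] (min_width=16, slack=1)
Line 7: ['segment'] (min_width=7, slack=10)
Line 8: ['importance'] (min_width=10, slack=7)
Line 9: ['support', 'an', 'big'] (min_width=14, slack=3)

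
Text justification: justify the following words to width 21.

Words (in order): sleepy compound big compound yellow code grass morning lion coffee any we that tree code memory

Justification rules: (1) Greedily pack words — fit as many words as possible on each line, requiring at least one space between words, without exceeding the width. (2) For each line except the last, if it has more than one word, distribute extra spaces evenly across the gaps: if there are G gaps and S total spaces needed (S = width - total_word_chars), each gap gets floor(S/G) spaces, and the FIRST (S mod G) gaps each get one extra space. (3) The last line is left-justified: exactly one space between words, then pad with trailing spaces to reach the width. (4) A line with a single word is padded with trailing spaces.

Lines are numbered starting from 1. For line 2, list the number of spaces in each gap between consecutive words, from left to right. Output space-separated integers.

Line 1: ['sleepy', 'compound', 'big'] (min_width=19, slack=2)
Line 2: ['compound', 'yellow', 'code'] (min_width=20, slack=1)
Line 3: ['grass', 'morning', 'lion'] (min_width=18, slack=3)
Line 4: ['coffee', 'any', 'we', 'that'] (min_width=18, slack=3)
Line 5: ['tree', 'code', 'memory'] (min_width=16, slack=5)

Answer: 2 1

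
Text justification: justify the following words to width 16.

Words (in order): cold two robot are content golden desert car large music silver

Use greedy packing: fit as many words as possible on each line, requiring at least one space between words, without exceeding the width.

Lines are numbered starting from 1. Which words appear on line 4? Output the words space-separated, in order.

Answer: car large music

Derivation:
Line 1: ['cold', 'two', 'robot'] (min_width=14, slack=2)
Line 2: ['are', 'content'] (min_width=11, slack=5)
Line 3: ['golden', 'desert'] (min_width=13, slack=3)
Line 4: ['car', 'large', 'music'] (min_width=15, slack=1)
Line 5: ['silver'] (min_width=6, slack=10)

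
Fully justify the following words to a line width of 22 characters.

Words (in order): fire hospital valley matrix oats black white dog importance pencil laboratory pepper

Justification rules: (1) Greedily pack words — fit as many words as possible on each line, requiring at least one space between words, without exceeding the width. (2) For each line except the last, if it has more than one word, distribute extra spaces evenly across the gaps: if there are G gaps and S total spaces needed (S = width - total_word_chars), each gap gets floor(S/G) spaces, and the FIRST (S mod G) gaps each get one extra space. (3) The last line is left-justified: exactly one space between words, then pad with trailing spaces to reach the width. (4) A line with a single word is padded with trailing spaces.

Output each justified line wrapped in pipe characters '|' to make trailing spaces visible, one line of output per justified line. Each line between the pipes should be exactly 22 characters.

Line 1: ['fire', 'hospital', 'valley'] (min_width=20, slack=2)
Line 2: ['matrix', 'oats', 'black'] (min_width=17, slack=5)
Line 3: ['white', 'dog', 'importance'] (min_width=20, slack=2)
Line 4: ['pencil', 'laboratory'] (min_width=17, slack=5)
Line 5: ['pepper'] (min_width=6, slack=16)

Answer: |fire  hospital  valley|
|matrix    oats   black|
|white  dog  importance|
|pencil      laboratory|
|pepper                |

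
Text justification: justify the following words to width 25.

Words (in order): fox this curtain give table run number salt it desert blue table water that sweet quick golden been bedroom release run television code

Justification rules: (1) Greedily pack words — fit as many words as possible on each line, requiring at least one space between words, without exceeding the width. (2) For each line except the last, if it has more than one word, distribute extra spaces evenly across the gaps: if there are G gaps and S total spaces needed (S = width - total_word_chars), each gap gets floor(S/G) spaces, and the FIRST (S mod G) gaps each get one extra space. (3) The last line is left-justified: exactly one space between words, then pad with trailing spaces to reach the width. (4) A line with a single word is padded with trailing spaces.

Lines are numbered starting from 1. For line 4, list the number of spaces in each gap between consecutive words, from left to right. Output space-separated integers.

Answer: 2 2 1

Derivation:
Line 1: ['fox', 'this', 'curtain', 'give'] (min_width=21, slack=4)
Line 2: ['table', 'run', 'number', 'salt', 'it'] (min_width=24, slack=1)
Line 3: ['desert', 'blue', 'table', 'water'] (min_width=23, slack=2)
Line 4: ['that', 'sweet', 'quick', 'golden'] (min_width=23, slack=2)
Line 5: ['been', 'bedroom', 'release', 'run'] (min_width=24, slack=1)
Line 6: ['television', 'code'] (min_width=15, slack=10)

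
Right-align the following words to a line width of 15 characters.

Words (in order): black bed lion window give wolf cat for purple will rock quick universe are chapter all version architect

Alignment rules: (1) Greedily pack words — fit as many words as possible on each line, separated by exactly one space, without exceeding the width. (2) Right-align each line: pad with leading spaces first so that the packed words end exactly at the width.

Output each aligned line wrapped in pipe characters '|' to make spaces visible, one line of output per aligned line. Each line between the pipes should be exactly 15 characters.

Answer: | black bed lion|
|    window give|
|   wolf cat for|
|    purple will|
|     rock quick|
|   universe are|
|    chapter all|
|        version|
|      architect|

Derivation:
Line 1: ['black', 'bed', 'lion'] (min_width=14, slack=1)
Line 2: ['window', 'give'] (min_width=11, slack=4)
Line 3: ['wolf', 'cat', 'for'] (min_width=12, slack=3)
Line 4: ['purple', 'will'] (min_width=11, slack=4)
Line 5: ['rock', 'quick'] (min_width=10, slack=5)
Line 6: ['universe', 'are'] (min_width=12, slack=3)
Line 7: ['chapter', 'all'] (min_width=11, slack=4)
Line 8: ['version'] (min_width=7, slack=8)
Line 9: ['architect'] (min_width=9, slack=6)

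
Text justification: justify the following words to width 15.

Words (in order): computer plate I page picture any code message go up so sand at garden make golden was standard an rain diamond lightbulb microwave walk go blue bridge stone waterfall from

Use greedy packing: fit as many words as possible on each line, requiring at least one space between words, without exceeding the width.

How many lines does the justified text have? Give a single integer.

Answer: 14

Derivation:
Line 1: ['computer', 'plate'] (min_width=14, slack=1)
Line 2: ['I', 'page', 'picture'] (min_width=14, slack=1)
Line 3: ['any', 'code'] (min_width=8, slack=7)
Line 4: ['message', 'go', 'up'] (min_width=13, slack=2)
Line 5: ['so', 'sand', 'at'] (min_width=10, slack=5)
Line 6: ['garden', 'make'] (min_width=11, slack=4)
Line 7: ['golden', 'was'] (min_width=10, slack=5)
Line 8: ['standard', 'an'] (min_width=11, slack=4)
Line 9: ['rain', 'diamond'] (min_width=12, slack=3)
Line 10: ['lightbulb'] (min_width=9, slack=6)
Line 11: ['microwave', 'walk'] (min_width=14, slack=1)
Line 12: ['go', 'blue', 'bridge'] (min_width=14, slack=1)
Line 13: ['stone', 'waterfall'] (min_width=15, slack=0)
Line 14: ['from'] (min_width=4, slack=11)
Total lines: 14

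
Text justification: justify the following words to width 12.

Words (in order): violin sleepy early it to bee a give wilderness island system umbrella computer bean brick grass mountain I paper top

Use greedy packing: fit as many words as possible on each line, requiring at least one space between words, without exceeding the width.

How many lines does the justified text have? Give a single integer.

Line 1: ['violin'] (min_width=6, slack=6)
Line 2: ['sleepy', 'early'] (min_width=12, slack=0)
Line 3: ['it', 'to', 'bee', 'a'] (min_width=11, slack=1)
Line 4: ['give'] (min_width=4, slack=8)
Line 5: ['wilderness'] (min_width=10, slack=2)
Line 6: ['island'] (min_width=6, slack=6)
Line 7: ['system'] (min_width=6, slack=6)
Line 8: ['umbrella'] (min_width=8, slack=4)
Line 9: ['computer'] (min_width=8, slack=4)
Line 10: ['bean', 'brick'] (min_width=10, slack=2)
Line 11: ['grass'] (min_width=5, slack=7)
Line 12: ['mountain', 'I'] (min_width=10, slack=2)
Line 13: ['paper', 'top'] (min_width=9, slack=3)
Total lines: 13

Answer: 13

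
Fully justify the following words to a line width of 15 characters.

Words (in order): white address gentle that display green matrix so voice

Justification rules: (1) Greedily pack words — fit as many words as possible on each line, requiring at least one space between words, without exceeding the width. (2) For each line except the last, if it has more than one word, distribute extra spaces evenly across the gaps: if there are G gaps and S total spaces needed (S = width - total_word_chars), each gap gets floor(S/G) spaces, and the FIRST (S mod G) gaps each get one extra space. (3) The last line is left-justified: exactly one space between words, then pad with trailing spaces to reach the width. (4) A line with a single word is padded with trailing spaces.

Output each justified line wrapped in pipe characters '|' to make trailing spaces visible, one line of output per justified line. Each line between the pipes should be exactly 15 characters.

Line 1: ['white', 'address'] (min_width=13, slack=2)
Line 2: ['gentle', 'that'] (min_width=11, slack=4)
Line 3: ['display', 'green'] (min_width=13, slack=2)
Line 4: ['matrix', 'so', 'voice'] (min_width=15, slack=0)

Answer: |white   address|
|gentle     that|
|display   green|
|matrix so voice|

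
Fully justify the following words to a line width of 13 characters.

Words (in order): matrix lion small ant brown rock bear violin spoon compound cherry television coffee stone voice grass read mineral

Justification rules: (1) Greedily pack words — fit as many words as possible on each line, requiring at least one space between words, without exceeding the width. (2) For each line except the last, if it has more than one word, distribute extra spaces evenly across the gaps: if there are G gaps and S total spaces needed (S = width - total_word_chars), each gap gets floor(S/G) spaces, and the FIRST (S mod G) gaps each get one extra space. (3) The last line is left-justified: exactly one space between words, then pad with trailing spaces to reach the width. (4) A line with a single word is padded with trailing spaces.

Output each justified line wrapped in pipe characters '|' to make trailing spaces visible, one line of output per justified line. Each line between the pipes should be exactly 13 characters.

Line 1: ['matrix', 'lion'] (min_width=11, slack=2)
Line 2: ['small', 'ant'] (min_width=9, slack=4)
Line 3: ['brown', 'rock'] (min_width=10, slack=3)
Line 4: ['bear', 'violin'] (min_width=11, slack=2)
Line 5: ['spoon'] (min_width=5, slack=8)
Line 6: ['compound'] (min_width=8, slack=5)
Line 7: ['cherry'] (min_width=6, slack=7)
Line 8: ['television'] (min_width=10, slack=3)
Line 9: ['coffee', 'stone'] (min_width=12, slack=1)
Line 10: ['voice', 'grass'] (min_width=11, slack=2)
Line 11: ['read', 'mineral'] (min_width=12, slack=1)

Answer: |matrix   lion|
|small     ant|
|brown    rock|
|bear   violin|
|spoon        |
|compound     |
|cherry       |
|television   |
|coffee  stone|
|voice   grass|
|read mineral |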